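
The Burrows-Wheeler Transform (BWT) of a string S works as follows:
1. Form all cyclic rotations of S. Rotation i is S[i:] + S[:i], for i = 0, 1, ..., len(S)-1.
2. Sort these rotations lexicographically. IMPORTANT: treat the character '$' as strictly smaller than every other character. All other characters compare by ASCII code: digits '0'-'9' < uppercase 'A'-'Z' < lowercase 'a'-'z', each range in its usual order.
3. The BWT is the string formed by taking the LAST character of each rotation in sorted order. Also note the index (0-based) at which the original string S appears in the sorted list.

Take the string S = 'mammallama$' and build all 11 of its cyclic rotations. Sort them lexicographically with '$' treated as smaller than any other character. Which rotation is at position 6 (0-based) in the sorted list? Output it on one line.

Answer: llama$mamma

Derivation:
All 11 rotations (rotation i = S[i:]+S[:i]):
  rot[0] = mammallama$
  rot[1] = ammallama$m
  rot[2] = mmallama$ma
  rot[3] = mallama$mam
  rot[4] = allama$mamm
  rot[5] = llama$mamma
  rot[6] = lama$mammal
  rot[7] = ama$mammall
  rot[8] = ma$mammalla
  rot[9] = a$mammallam
  rot[10] = $mammallama
Sorted (with $ < everything):
  sorted[0] = $mammallama
  sorted[1] = a$mammallam
  sorted[2] = allama$mamm
  sorted[3] = ama$mammall
  sorted[4] = ammallama$m
  sorted[5] = lama$mammal
  sorted[6] = llama$mamma
  sorted[7] = ma$mammalla
  sorted[8] = mallama$mam
  sorted[9] = mammallama$
  sorted[10] = mmallama$ma
sorted[6] = llama$mamma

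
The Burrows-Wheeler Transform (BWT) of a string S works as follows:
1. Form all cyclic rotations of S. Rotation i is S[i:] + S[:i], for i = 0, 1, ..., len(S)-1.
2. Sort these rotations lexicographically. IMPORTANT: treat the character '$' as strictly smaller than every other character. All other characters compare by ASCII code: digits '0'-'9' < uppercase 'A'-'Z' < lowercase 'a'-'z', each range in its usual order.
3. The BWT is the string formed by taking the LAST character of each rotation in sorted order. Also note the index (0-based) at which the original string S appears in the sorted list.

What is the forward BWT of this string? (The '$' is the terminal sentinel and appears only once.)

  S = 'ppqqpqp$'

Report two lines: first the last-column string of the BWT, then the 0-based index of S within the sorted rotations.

All 8 rotations (rotation i = S[i:]+S[:i]):
  rot[0] = ppqqpqp$
  rot[1] = pqqpqp$p
  rot[2] = qqpqp$pp
  rot[3] = qpqp$ppq
  rot[4] = pqp$ppqq
  rot[5] = qp$ppqqp
  rot[6] = p$ppqqpq
  rot[7] = $ppqqpqp
Sorted (with $ < everything):
  sorted[0] = $ppqqpqp  (last char: 'p')
  sorted[1] = p$ppqqpq  (last char: 'q')
  sorted[2] = ppqqpqp$  (last char: '$')
  sorted[3] = pqp$ppqq  (last char: 'q')
  sorted[4] = pqqpqp$p  (last char: 'p')
  sorted[5] = qp$ppqqp  (last char: 'p')
  sorted[6] = qpqp$ppq  (last char: 'q')
  sorted[7] = qqpqp$pp  (last char: 'p')
Last column: pq$qppqp
Original string S is at sorted index 2

Answer: pq$qppqp
2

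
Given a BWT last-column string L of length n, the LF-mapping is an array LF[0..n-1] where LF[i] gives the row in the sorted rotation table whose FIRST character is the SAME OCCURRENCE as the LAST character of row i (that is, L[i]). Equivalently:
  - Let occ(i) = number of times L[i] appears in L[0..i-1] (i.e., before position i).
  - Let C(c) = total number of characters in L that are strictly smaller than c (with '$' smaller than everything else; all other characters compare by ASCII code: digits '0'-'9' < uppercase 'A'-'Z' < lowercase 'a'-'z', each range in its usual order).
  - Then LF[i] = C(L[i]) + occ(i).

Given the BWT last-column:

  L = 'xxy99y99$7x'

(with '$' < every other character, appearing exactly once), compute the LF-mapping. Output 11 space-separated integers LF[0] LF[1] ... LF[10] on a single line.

Char counts: '$':1, '7':1, '9':4, 'x':3, 'y':2
C (first-col start): C('$')=0, C('7')=1, C('9')=2, C('x')=6, C('y')=9
L[0]='x': occ=0, LF[0]=C('x')+0=6+0=6
L[1]='x': occ=1, LF[1]=C('x')+1=6+1=7
L[2]='y': occ=0, LF[2]=C('y')+0=9+0=9
L[3]='9': occ=0, LF[3]=C('9')+0=2+0=2
L[4]='9': occ=1, LF[4]=C('9')+1=2+1=3
L[5]='y': occ=1, LF[5]=C('y')+1=9+1=10
L[6]='9': occ=2, LF[6]=C('9')+2=2+2=4
L[7]='9': occ=3, LF[7]=C('9')+3=2+3=5
L[8]='$': occ=0, LF[8]=C('$')+0=0+0=0
L[9]='7': occ=0, LF[9]=C('7')+0=1+0=1
L[10]='x': occ=2, LF[10]=C('x')+2=6+2=8

Answer: 6 7 9 2 3 10 4 5 0 1 8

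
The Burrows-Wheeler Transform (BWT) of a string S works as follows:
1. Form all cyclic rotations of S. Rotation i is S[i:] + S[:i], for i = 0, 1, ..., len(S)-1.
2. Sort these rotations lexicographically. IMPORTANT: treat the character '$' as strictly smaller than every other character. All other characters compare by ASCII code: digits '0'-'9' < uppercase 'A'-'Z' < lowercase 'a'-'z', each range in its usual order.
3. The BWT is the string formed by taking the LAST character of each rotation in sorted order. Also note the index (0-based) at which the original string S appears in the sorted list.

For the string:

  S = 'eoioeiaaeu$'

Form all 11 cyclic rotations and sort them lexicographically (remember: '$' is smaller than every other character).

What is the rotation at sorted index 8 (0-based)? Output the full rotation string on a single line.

Answer: oeiaaeu$eoi

Derivation:
All 11 rotations (rotation i = S[i:]+S[:i]):
  rot[0] = eoioeiaaeu$
  rot[1] = oioeiaaeu$e
  rot[2] = ioeiaaeu$eo
  rot[3] = oeiaaeu$eoi
  rot[4] = eiaaeu$eoio
  rot[5] = iaaeu$eoioe
  rot[6] = aaeu$eoioei
  rot[7] = aeu$eoioeia
  rot[8] = eu$eoioeiaa
  rot[9] = u$eoioeiaae
  rot[10] = $eoioeiaaeu
Sorted (with $ < everything):
  sorted[0] = $eoioeiaaeu
  sorted[1] = aaeu$eoioei
  sorted[2] = aeu$eoioeia
  sorted[3] = eiaaeu$eoio
  sorted[4] = eoioeiaaeu$
  sorted[5] = eu$eoioeiaa
  sorted[6] = iaaeu$eoioe
  sorted[7] = ioeiaaeu$eo
  sorted[8] = oeiaaeu$eoi
  sorted[9] = oioeiaaeu$e
  sorted[10] = u$eoioeiaae
sorted[8] = oeiaaeu$eoi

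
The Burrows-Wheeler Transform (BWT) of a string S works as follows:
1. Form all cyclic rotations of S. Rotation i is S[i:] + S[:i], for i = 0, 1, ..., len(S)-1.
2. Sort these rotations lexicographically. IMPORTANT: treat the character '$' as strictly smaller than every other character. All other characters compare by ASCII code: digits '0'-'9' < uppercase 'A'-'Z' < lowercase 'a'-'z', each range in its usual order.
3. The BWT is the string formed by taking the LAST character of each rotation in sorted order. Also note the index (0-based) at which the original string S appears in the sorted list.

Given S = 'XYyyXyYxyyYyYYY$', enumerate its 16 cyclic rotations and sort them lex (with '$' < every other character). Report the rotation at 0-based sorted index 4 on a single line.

All 16 rotations (rotation i = S[i:]+S[:i]):
  rot[0] = XYyyXyYxyyYyYYY$
  rot[1] = YyyXyYxyyYyYYY$X
  rot[2] = yyXyYxyyYyYYY$XY
  rot[3] = yXyYxyyYyYYY$XYy
  rot[4] = XyYxyyYyYYY$XYyy
  rot[5] = yYxyyYyYYY$XYyyX
  rot[6] = YxyyYyYYY$XYyyXy
  rot[7] = xyyYyYYY$XYyyXyY
  rot[8] = yyYyYYY$XYyyXyYx
  rot[9] = yYyYYY$XYyyXyYxy
  rot[10] = YyYYY$XYyyXyYxyy
  rot[11] = yYYY$XYyyXyYxyyY
  rot[12] = YYY$XYyyXyYxyyYy
  rot[13] = YY$XYyyXyYxyyYyY
  rot[14] = Y$XYyyXyYxyyYyYY
  rot[15] = $XYyyXyYxyyYyYYY
Sorted (with $ < everything):
  sorted[0] = $XYyyXyYxyyYyYYY
  sorted[1] = XYyyXyYxyyYyYYY$
  sorted[2] = XyYxyyYyYYY$XYyy
  sorted[3] = Y$XYyyXyYxyyYyYY
  sorted[4] = YY$XYyyXyYxyyYyY
  sorted[5] = YYY$XYyyXyYxyyYy
  sorted[6] = YxyyYyYYY$XYyyXy
  sorted[7] = YyYYY$XYyyXyYxyy
  sorted[8] = YyyXyYxyyYyYYY$X
  sorted[9] = xyyYyYYY$XYyyXyY
  sorted[10] = yXyYxyyYyYYY$XYy
  sorted[11] = yYYY$XYyyXyYxyyY
  sorted[12] = yYxyyYyYYY$XYyyX
  sorted[13] = yYyYYY$XYyyXyYxy
  sorted[14] = yyXyYxyyYyYYY$XY
  sorted[15] = yyYyYYY$XYyyXyYx
sorted[4] = YY$XYyyXyYxyyYyY

Answer: YY$XYyyXyYxyyYyY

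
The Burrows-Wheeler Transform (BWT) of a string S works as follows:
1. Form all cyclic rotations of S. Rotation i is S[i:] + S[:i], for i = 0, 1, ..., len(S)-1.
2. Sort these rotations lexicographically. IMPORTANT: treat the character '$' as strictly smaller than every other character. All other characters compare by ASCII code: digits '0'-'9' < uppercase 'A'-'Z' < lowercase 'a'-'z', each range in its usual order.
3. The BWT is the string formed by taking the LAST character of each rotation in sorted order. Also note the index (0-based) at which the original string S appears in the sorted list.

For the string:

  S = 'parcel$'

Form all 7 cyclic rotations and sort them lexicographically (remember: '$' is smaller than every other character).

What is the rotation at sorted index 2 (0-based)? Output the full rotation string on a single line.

All 7 rotations (rotation i = S[i:]+S[:i]):
  rot[0] = parcel$
  rot[1] = arcel$p
  rot[2] = rcel$pa
  rot[3] = cel$par
  rot[4] = el$parc
  rot[5] = l$parce
  rot[6] = $parcel
Sorted (with $ < everything):
  sorted[0] = $parcel
  sorted[1] = arcel$p
  sorted[2] = cel$par
  sorted[3] = el$parc
  sorted[4] = l$parce
  sorted[5] = parcel$
  sorted[6] = rcel$pa
sorted[2] = cel$par

Answer: cel$par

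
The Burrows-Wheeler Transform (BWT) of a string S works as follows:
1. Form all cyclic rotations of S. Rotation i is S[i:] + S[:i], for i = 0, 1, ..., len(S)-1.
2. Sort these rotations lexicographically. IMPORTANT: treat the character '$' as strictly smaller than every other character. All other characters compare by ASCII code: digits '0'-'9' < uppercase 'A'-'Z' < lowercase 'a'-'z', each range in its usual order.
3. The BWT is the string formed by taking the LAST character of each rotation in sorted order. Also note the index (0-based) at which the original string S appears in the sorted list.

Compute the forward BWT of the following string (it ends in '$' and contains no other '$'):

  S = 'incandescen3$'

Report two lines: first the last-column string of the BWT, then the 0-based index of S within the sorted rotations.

Answer: 3ncnsncd$eiae
8

Derivation:
All 13 rotations (rotation i = S[i:]+S[:i]):
  rot[0] = incandescen3$
  rot[1] = ncandescen3$i
  rot[2] = candescen3$in
  rot[3] = andescen3$inc
  rot[4] = ndescen3$inca
  rot[5] = descen3$incan
  rot[6] = escen3$incand
  rot[7] = scen3$incande
  rot[8] = cen3$incandes
  rot[9] = en3$incandesc
  rot[10] = n3$incandesce
  rot[11] = 3$incandescen
  rot[12] = $incandescen3
Sorted (with $ < everything):
  sorted[0] = $incandescen3  (last char: '3')
  sorted[1] = 3$incandescen  (last char: 'n')
  sorted[2] = andescen3$inc  (last char: 'c')
  sorted[3] = candescen3$in  (last char: 'n')
  sorted[4] = cen3$incandes  (last char: 's')
  sorted[5] = descen3$incan  (last char: 'n')
  sorted[6] = en3$incandesc  (last char: 'c')
  sorted[7] = escen3$incand  (last char: 'd')
  sorted[8] = incandescen3$  (last char: '$')
  sorted[9] = n3$incandesce  (last char: 'e')
  sorted[10] = ncandescen3$i  (last char: 'i')
  sorted[11] = ndescen3$inca  (last char: 'a')
  sorted[12] = scen3$incande  (last char: 'e')
Last column: 3ncnsncd$eiae
Original string S is at sorted index 8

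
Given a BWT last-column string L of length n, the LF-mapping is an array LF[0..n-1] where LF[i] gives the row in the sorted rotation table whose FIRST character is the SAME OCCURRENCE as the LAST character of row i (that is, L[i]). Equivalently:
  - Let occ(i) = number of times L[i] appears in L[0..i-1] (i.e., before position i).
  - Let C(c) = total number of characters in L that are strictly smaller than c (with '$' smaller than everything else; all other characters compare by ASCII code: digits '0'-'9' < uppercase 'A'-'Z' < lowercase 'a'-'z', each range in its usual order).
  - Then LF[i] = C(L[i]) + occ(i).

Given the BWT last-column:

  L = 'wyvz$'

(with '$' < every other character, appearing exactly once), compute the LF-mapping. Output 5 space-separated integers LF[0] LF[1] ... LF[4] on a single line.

Answer: 2 3 1 4 0

Derivation:
Char counts: '$':1, 'v':1, 'w':1, 'y':1, 'z':1
C (first-col start): C('$')=0, C('v')=1, C('w')=2, C('y')=3, C('z')=4
L[0]='w': occ=0, LF[0]=C('w')+0=2+0=2
L[1]='y': occ=0, LF[1]=C('y')+0=3+0=3
L[2]='v': occ=0, LF[2]=C('v')+0=1+0=1
L[3]='z': occ=0, LF[3]=C('z')+0=4+0=4
L[4]='$': occ=0, LF[4]=C('$')+0=0+0=0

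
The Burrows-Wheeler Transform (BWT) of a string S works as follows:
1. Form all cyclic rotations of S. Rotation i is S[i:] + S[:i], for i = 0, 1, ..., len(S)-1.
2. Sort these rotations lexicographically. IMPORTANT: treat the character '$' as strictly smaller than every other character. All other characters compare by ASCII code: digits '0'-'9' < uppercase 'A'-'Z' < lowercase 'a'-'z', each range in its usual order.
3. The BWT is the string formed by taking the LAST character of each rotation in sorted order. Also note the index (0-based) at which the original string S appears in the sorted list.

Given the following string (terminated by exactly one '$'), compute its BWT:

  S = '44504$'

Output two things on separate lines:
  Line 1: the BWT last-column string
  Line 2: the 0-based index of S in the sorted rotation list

All 6 rotations (rotation i = S[i:]+S[:i]):
  rot[0] = 44504$
  rot[1] = 4504$4
  rot[2] = 504$44
  rot[3] = 04$445
  rot[4] = 4$4450
  rot[5] = $44504
Sorted (with $ < everything):
  sorted[0] = $44504  (last char: '4')
  sorted[1] = 04$445  (last char: '5')
  sorted[2] = 4$4450  (last char: '0')
  sorted[3] = 44504$  (last char: '$')
  sorted[4] = 4504$4  (last char: '4')
  sorted[5] = 504$44  (last char: '4')
Last column: 450$44
Original string S is at sorted index 3

Answer: 450$44
3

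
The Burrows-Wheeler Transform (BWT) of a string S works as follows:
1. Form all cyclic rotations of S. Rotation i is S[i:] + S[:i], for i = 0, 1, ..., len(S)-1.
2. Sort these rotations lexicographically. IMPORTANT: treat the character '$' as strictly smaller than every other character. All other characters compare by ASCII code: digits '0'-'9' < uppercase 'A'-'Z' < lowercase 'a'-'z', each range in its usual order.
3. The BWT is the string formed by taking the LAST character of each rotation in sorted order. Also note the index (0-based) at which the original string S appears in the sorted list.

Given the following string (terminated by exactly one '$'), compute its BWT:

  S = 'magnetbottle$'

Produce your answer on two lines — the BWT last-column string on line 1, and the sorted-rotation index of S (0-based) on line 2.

Answer: emtlnat$gbeto
7

Derivation:
All 13 rotations (rotation i = S[i:]+S[:i]):
  rot[0] = magnetbottle$
  rot[1] = agnetbottle$m
  rot[2] = gnetbottle$ma
  rot[3] = netbottle$mag
  rot[4] = etbottle$magn
  rot[5] = tbottle$magne
  rot[6] = bottle$magnet
  rot[7] = ottle$magnetb
  rot[8] = ttle$magnetbo
  rot[9] = tle$magnetbot
  rot[10] = le$magnetbott
  rot[11] = e$magnetbottl
  rot[12] = $magnetbottle
Sorted (with $ < everything):
  sorted[0] = $magnetbottle  (last char: 'e')
  sorted[1] = agnetbottle$m  (last char: 'm')
  sorted[2] = bottle$magnet  (last char: 't')
  sorted[3] = e$magnetbottl  (last char: 'l')
  sorted[4] = etbottle$magn  (last char: 'n')
  sorted[5] = gnetbottle$ma  (last char: 'a')
  sorted[6] = le$magnetbott  (last char: 't')
  sorted[7] = magnetbottle$  (last char: '$')
  sorted[8] = netbottle$mag  (last char: 'g')
  sorted[9] = ottle$magnetb  (last char: 'b')
  sorted[10] = tbottle$magne  (last char: 'e')
  sorted[11] = tle$magnetbot  (last char: 't')
  sorted[12] = ttle$magnetbo  (last char: 'o')
Last column: emtlnat$gbeto
Original string S is at sorted index 7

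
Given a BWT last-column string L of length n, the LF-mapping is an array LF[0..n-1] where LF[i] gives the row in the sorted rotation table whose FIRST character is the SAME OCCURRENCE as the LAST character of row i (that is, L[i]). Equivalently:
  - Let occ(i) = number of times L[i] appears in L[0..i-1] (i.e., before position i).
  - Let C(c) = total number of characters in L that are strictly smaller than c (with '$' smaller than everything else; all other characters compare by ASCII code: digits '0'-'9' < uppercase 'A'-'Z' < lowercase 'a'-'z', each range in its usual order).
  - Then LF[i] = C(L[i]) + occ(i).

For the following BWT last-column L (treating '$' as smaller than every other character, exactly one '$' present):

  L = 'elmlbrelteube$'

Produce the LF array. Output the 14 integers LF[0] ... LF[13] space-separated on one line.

Char counts: '$':1, 'b':2, 'e':4, 'l':3, 'm':1, 'r':1, 't':1, 'u':1
C (first-col start): C('$')=0, C('b')=1, C('e')=3, C('l')=7, C('m')=10, C('r')=11, C('t')=12, C('u')=13
L[0]='e': occ=0, LF[0]=C('e')+0=3+0=3
L[1]='l': occ=0, LF[1]=C('l')+0=7+0=7
L[2]='m': occ=0, LF[2]=C('m')+0=10+0=10
L[3]='l': occ=1, LF[3]=C('l')+1=7+1=8
L[4]='b': occ=0, LF[4]=C('b')+0=1+0=1
L[5]='r': occ=0, LF[5]=C('r')+0=11+0=11
L[6]='e': occ=1, LF[6]=C('e')+1=3+1=4
L[7]='l': occ=2, LF[7]=C('l')+2=7+2=9
L[8]='t': occ=0, LF[8]=C('t')+0=12+0=12
L[9]='e': occ=2, LF[9]=C('e')+2=3+2=5
L[10]='u': occ=0, LF[10]=C('u')+0=13+0=13
L[11]='b': occ=1, LF[11]=C('b')+1=1+1=2
L[12]='e': occ=3, LF[12]=C('e')+3=3+3=6
L[13]='$': occ=0, LF[13]=C('$')+0=0+0=0

Answer: 3 7 10 8 1 11 4 9 12 5 13 2 6 0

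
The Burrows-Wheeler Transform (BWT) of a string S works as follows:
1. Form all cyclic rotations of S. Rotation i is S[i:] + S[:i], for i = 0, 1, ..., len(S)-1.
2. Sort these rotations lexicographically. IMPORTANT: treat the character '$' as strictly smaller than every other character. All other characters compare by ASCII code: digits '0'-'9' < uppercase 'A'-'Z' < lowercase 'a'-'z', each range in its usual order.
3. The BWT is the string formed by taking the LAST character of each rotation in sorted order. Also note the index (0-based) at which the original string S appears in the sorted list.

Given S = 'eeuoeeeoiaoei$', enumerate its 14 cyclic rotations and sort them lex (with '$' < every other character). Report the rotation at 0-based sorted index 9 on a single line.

All 14 rotations (rotation i = S[i:]+S[:i]):
  rot[0] = eeuoeeeoiaoei$
  rot[1] = euoeeeoiaoei$e
  rot[2] = uoeeeoiaoei$ee
  rot[3] = oeeeoiaoei$eeu
  rot[4] = eeeoiaoei$eeuo
  rot[5] = eeoiaoei$eeuoe
  rot[6] = eoiaoei$eeuoee
  rot[7] = oiaoei$eeuoeee
  rot[8] = iaoei$eeuoeeeo
  rot[9] = aoei$eeuoeeeoi
  rot[10] = oei$eeuoeeeoia
  rot[11] = ei$eeuoeeeoiao
  rot[12] = i$eeuoeeeoiaoe
  rot[13] = $eeuoeeeoiaoei
Sorted (with $ < everything):
  sorted[0] = $eeuoeeeoiaoei
  sorted[1] = aoei$eeuoeeeoi
  sorted[2] = eeeoiaoei$eeuo
  sorted[3] = eeoiaoei$eeuoe
  sorted[4] = eeuoeeeoiaoei$
  sorted[5] = ei$eeuoeeeoiao
  sorted[6] = eoiaoei$eeuoee
  sorted[7] = euoeeeoiaoei$e
  sorted[8] = i$eeuoeeeoiaoe
  sorted[9] = iaoei$eeuoeeeo
  sorted[10] = oeeeoiaoei$eeu
  sorted[11] = oei$eeuoeeeoia
  sorted[12] = oiaoei$eeuoeee
  sorted[13] = uoeeeoiaoei$ee
sorted[9] = iaoei$eeuoeeeo

Answer: iaoei$eeuoeeeo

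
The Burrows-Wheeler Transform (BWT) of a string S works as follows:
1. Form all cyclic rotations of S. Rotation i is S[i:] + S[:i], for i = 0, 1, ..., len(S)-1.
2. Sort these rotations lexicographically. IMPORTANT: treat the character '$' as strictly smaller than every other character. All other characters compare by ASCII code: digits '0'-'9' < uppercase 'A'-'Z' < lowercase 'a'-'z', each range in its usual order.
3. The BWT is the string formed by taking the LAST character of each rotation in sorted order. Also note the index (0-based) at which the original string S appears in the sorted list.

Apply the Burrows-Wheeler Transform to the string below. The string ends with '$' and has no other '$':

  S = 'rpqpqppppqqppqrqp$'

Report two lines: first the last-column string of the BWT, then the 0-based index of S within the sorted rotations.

Answer: pqqppqqrpprpqppp$q
16

Derivation:
All 18 rotations (rotation i = S[i:]+S[:i]):
  rot[0] = rpqpqppppqqppqrqp$
  rot[1] = pqpqppppqqppqrqp$r
  rot[2] = qpqppppqqppqrqp$rp
  rot[3] = pqppppqqppqrqp$rpq
  rot[4] = qppppqqppqrqp$rpqp
  rot[5] = ppppqqppqrqp$rpqpq
  rot[6] = pppqqppqrqp$rpqpqp
  rot[7] = ppqqppqrqp$rpqpqpp
  rot[8] = pqqppqrqp$rpqpqppp
  rot[9] = qqppqrqp$rpqpqpppp
  rot[10] = qppqrqp$rpqpqppppq
  rot[11] = ppqrqp$rpqpqppppqq
  rot[12] = pqrqp$rpqpqppppqqp
  rot[13] = qrqp$rpqpqppppqqpp
  rot[14] = rqp$rpqpqppppqqppq
  rot[15] = qp$rpqpqppppqqppqr
  rot[16] = p$rpqpqppppqqppqrq
  rot[17] = $rpqpqppppqqppqrqp
Sorted (with $ < everything):
  sorted[0] = $rpqpqppppqqppqrqp  (last char: 'p')
  sorted[1] = p$rpqpqppppqqppqrq  (last char: 'q')
  sorted[2] = ppppqqppqrqp$rpqpq  (last char: 'q')
  sorted[3] = pppqqppqrqp$rpqpqp  (last char: 'p')
  sorted[4] = ppqqppqrqp$rpqpqpp  (last char: 'p')
  sorted[5] = ppqrqp$rpqpqppppqq  (last char: 'q')
  sorted[6] = pqppppqqppqrqp$rpq  (last char: 'q')
  sorted[7] = pqpqppppqqppqrqp$r  (last char: 'r')
  sorted[8] = pqqppqrqp$rpqpqppp  (last char: 'p')
  sorted[9] = pqrqp$rpqpqppppqqp  (last char: 'p')
  sorted[10] = qp$rpqpqppppqqppqr  (last char: 'r')
  sorted[11] = qppppqqppqrqp$rpqp  (last char: 'p')
  sorted[12] = qppqrqp$rpqpqppppq  (last char: 'q')
  sorted[13] = qpqppppqqppqrqp$rp  (last char: 'p')
  sorted[14] = qqppqrqp$rpqpqpppp  (last char: 'p')
  sorted[15] = qrqp$rpqpqppppqqpp  (last char: 'p')
  sorted[16] = rpqpqppppqqppqrqp$  (last char: '$')
  sorted[17] = rqp$rpqpqppppqqppq  (last char: 'q')
Last column: pqqppqqrpprpqppp$q
Original string S is at sorted index 16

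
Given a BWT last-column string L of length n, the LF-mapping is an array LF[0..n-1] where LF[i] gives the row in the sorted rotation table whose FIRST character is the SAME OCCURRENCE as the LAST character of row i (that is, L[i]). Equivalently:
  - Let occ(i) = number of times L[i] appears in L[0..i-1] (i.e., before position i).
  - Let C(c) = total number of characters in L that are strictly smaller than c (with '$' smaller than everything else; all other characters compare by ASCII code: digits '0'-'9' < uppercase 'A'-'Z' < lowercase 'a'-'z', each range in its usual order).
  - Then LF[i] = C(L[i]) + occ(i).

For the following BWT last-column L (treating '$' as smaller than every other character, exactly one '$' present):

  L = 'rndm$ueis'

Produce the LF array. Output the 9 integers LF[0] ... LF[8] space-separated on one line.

Char counts: '$':1, 'd':1, 'e':1, 'i':1, 'm':1, 'n':1, 'r':1, 's':1, 'u':1
C (first-col start): C('$')=0, C('d')=1, C('e')=2, C('i')=3, C('m')=4, C('n')=5, C('r')=6, C('s')=7, C('u')=8
L[0]='r': occ=0, LF[0]=C('r')+0=6+0=6
L[1]='n': occ=0, LF[1]=C('n')+0=5+0=5
L[2]='d': occ=0, LF[2]=C('d')+0=1+0=1
L[3]='m': occ=0, LF[3]=C('m')+0=4+0=4
L[4]='$': occ=0, LF[4]=C('$')+0=0+0=0
L[5]='u': occ=0, LF[5]=C('u')+0=8+0=8
L[6]='e': occ=0, LF[6]=C('e')+0=2+0=2
L[7]='i': occ=0, LF[7]=C('i')+0=3+0=3
L[8]='s': occ=0, LF[8]=C('s')+0=7+0=7

Answer: 6 5 1 4 0 8 2 3 7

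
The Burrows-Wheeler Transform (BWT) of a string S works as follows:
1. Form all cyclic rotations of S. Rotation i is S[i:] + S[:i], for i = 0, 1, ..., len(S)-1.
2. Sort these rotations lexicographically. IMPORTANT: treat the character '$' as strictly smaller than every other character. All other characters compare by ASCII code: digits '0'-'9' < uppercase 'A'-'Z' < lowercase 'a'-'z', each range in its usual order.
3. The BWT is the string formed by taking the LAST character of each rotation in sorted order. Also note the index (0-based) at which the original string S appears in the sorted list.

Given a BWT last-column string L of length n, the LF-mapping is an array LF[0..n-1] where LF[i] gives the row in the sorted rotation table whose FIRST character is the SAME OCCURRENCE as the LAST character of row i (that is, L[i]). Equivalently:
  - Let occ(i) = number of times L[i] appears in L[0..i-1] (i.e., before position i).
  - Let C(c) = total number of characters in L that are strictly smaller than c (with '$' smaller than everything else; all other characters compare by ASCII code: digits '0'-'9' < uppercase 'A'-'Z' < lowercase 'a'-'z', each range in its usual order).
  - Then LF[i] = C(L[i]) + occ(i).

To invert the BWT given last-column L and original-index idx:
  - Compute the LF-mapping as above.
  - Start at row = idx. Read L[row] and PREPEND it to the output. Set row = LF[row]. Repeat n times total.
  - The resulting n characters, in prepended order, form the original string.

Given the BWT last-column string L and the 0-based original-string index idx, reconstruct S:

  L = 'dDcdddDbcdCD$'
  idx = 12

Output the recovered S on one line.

LF mapping: 8 2 6 9 10 11 3 5 7 12 1 4 0
Walk LF starting at row 12, prepending L[row]:
  step 1: row=12, L[12]='$', prepend. Next row=LF[12]=0
  step 2: row=0, L[0]='d', prepend. Next row=LF[0]=8
  step 3: row=8, L[8]='c', prepend. Next row=LF[8]=7
  step 4: row=7, L[7]='b', prepend. Next row=LF[7]=5
  step 5: row=5, L[5]='d', prepend. Next row=LF[5]=11
  step 6: row=11, L[11]='D', prepend. Next row=LF[11]=4
  step 7: row=4, L[4]='d', prepend. Next row=LF[4]=10
  step 8: row=10, L[10]='C', prepend. Next row=LF[10]=1
  step 9: row=1, L[1]='D', prepend. Next row=LF[1]=2
  step 10: row=2, L[2]='c', prepend. Next row=LF[2]=6
  step 11: row=6, L[6]='D', prepend. Next row=LF[6]=3
  step 12: row=3, L[3]='d', prepend. Next row=LF[3]=9
  step 13: row=9, L[9]='d', prepend. Next row=LF[9]=12
Reversed output: ddDcDCdDdbcd$

Answer: ddDcDCdDdbcd$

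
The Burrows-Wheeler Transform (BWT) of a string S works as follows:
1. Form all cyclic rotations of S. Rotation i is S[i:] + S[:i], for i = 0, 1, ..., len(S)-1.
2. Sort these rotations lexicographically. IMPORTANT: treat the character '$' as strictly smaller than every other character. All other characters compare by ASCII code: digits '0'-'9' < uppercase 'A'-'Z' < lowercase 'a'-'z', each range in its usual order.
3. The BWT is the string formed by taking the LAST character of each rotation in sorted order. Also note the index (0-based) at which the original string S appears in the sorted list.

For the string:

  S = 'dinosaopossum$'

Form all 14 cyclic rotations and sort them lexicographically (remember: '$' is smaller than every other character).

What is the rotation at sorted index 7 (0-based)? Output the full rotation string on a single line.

All 14 rotations (rotation i = S[i:]+S[:i]):
  rot[0] = dinosaopossum$
  rot[1] = inosaopossum$d
  rot[2] = nosaopossum$di
  rot[3] = osaopossum$din
  rot[4] = saopossum$dino
  rot[5] = aopossum$dinos
  rot[6] = opossum$dinosa
  rot[7] = possum$dinosao
  rot[8] = ossum$dinosaop
  rot[9] = ssum$dinosaopo
  rot[10] = sum$dinosaopos
  rot[11] = um$dinosaoposs
  rot[12] = m$dinosaopossu
  rot[13] = $dinosaopossum
Sorted (with $ < everything):
  sorted[0] = $dinosaopossum
  sorted[1] = aopossum$dinos
  sorted[2] = dinosaopossum$
  sorted[3] = inosaopossum$d
  sorted[4] = m$dinosaopossu
  sorted[5] = nosaopossum$di
  sorted[6] = opossum$dinosa
  sorted[7] = osaopossum$din
  sorted[8] = ossum$dinosaop
  sorted[9] = possum$dinosao
  sorted[10] = saopossum$dino
  sorted[11] = ssum$dinosaopo
  sorted[12] = sum$dinosaopos
  sorted[13] = um$dinosaoposs
sorted[7] = osaopossum$din

Answer: osaopossum$din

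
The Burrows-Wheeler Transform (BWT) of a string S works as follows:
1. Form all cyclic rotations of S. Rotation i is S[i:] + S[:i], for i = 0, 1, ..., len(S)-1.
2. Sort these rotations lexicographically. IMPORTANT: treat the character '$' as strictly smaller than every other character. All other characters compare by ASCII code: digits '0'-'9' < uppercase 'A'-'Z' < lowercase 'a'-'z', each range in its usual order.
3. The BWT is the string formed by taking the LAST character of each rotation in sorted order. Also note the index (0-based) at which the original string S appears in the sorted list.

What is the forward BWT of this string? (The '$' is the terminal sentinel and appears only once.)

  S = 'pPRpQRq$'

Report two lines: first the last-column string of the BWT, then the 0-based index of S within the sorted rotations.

All 8 rotations (rotation i = S[i:]+S[:i]):
  rot[0] = pPRpQRq$
  rot[1] = PRpQRq$p
  rot[2] = RpQRq$pP
  rot[3] = pQRq$pPR
  rot[4] = QRq$pPRp
  rot[5] = Rq$pPRpQ
  rot[6] = q$pPRpQR
  rot[7] = $pPRpQRq
Sorted (with $ < everything):
  sorted[0] = $pPRpQRq  (last char: 'q')
  sorted[1] = PRpQRq$p  (last char: 'p')
  sorted[2] = QRq$pPRp  (last char: 'p')
  sorted[3] = RpQRq$pP  (last char: 'P')
  sorted[4] = Rq$pPRpQ  (last char: 'Q')
  sorted[5] = pPRpQRq$  (last char: '$')
  sorted[6] = pQRq$pPR  (last char: 'R')
  sorted[7] = q$pPRpQR  (last char: 'R')
Last column: qppPQ$RR
Original string S is at sorted index 5

Answer: qppPQ$RR
5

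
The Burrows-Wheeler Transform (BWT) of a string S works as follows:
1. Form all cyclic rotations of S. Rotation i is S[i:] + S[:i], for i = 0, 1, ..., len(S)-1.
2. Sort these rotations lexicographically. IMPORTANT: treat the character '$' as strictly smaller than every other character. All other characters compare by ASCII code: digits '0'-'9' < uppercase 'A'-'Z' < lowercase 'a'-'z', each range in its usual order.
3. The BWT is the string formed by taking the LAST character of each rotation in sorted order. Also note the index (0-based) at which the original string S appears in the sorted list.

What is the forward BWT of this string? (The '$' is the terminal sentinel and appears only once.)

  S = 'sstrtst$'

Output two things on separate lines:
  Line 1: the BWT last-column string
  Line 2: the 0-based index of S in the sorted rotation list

Answer: tt$tsssr
2

Derivation:
All 8 rotations (rotation i = S[i:]+S[:i]):
  rot[0] = sstrtst$
  rot[1] = strtst$s
  rot[2] = trtst$ss
  rot[3] = rtst$sst
  rot[4] = tst$sstr
  rot[5] = st$sstrt
  rot[6] = t$sstrts
  rot[7] = $sstrtst
Sorted (with $ < everything):
  sorted[0] = $sstrtst  (last char: 't')
  sorted[1] = rtst$sst  (last char: 't')
  sorted[2] = sstrtst$  (last char: '$')
  sorted[3] = st$sstrt  (last char: 't')
  sorted[4] = strtst$s  (last char: 's')
  sorted[5] = t$sstrts  (last char: 's')
  sorted[6] = trtst$ss  (last char: 's')
  sorted[7] = tst$sstr  (last char: 'r')
Last column: tt$tsssr
Original string S is at sorted index 2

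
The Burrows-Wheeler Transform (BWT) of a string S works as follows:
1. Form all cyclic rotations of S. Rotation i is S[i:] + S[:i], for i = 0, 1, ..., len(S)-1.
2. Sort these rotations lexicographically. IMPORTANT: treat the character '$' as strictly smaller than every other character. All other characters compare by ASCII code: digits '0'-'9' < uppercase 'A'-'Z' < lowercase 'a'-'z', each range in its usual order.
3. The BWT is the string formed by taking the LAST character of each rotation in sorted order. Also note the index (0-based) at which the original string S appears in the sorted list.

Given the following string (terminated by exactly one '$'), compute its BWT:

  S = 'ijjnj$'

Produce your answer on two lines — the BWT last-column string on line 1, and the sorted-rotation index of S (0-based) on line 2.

All 6 rotations (rotation i = S[i:]+S[:i]):
  rot[0] = ijjnj$
  rot[1] = jjnj$i
  rot[2] = jnj$ij
  rot[3] = nj$ijj
  rot[4] = j$ijjn
  rot[5] = $ijjnj
Sorted (with $ < everything):
  sorted[0] = $ijjnj  (last char: 'j')
  sorted[1] = ijjnj$  (last char: '$')
  sorted[2] = j$ijjn  (last char: 'n')
  sorted[3] = jjnj$i  (last char: 'i')
  sorted[4] = jnj$ij  (last char: 'j')
  sorted[5] = nj$ijj  (last char: 'j')
Last column: j$nijj
Original string S is at sorted index 1

Answer: j$nijj
1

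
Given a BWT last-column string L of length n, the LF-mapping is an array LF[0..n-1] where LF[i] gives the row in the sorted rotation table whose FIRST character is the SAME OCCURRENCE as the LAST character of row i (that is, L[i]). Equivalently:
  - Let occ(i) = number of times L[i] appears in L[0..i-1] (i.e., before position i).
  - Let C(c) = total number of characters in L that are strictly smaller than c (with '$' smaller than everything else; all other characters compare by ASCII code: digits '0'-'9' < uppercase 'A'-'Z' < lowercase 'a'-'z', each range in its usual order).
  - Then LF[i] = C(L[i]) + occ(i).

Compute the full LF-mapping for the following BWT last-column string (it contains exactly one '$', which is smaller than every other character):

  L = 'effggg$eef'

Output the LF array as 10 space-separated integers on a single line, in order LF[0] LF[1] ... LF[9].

Answer: 1 4 5 7 8 9 0 2 3 6

Derivation:
Char counts: '$':1, 'e':3, 'f':3, 'g':3
C (first-col start): C('$')=0, C('e')=1, C('f')=4, C('g')=7
L[0]='e': occ=0, LF[0]=C('e')+0=1+0=1
L[1]='f': occ=0, LF[1]=C('f')+0=4+0=4
L[2]='f': occ=1, LF[2]=C('f')+1=4+1=5
L[3]='g': occ=0, LF[3]=C('g')+0=7+0=7
L[4]='g': occ=1, LF[4]=C('g')+1=7+1=8
L[5]='g': occ=2, LF[5]=C('g')+2=7+2=9
L[6]='$': occ=0, LF[6]=C('$')+0=0+0=0
L[7]='e': occ=1, LF[7]=C('e')+1=1+1=2
L[8]='e': occ=2, LF[8]=C('e')+2=1+2=3
L[9]='f': occ=2, LF[9]=C('f')+2=4+2=6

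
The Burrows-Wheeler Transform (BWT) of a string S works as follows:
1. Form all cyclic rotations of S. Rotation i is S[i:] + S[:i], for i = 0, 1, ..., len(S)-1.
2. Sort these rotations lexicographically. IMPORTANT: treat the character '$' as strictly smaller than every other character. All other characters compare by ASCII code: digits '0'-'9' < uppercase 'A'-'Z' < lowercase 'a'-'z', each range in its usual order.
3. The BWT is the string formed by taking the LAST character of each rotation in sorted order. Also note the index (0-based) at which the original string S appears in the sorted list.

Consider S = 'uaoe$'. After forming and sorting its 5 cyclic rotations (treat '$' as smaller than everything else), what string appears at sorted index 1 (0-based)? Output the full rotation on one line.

Answer: aoe$u

Derivation:
All 5 rotations (rotation i = S[i:]+S[:i]):
  rot[0] = uaoe$
  rot[1] = aoe$u
  rot[2] = oe$ua
  rot[3] = e$uao
  rot[4] = $uaoe
Sorted (with $ < everything):
  sorted[0] = $uaoe
  sorted[1] = aoe$u
  sorted[2] = e$uao
  sorted[3] = oe$ua
  sorted[4] = uaoe$
sorted[1] = aoe$u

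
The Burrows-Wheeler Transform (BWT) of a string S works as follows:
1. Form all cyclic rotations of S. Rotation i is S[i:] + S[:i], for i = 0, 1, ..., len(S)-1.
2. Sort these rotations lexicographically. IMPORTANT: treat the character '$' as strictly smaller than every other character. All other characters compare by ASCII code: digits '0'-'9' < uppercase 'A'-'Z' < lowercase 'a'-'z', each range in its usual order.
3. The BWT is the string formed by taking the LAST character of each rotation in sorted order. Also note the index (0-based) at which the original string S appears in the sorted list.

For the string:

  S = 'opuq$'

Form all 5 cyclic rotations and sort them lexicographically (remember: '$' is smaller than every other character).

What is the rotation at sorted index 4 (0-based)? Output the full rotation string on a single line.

All 5 rotations (rotation i = S[i:]+S[:i]):
  rot[0] = opuq$
  rot[1] = puq$o
  rot[2] = uq$op
  rot[3] = q$opu
  rot[4] = $opuq
Sorted (with $ < everything):
  sorted[0] = $opuq
  sorted[1] = opuq$
  sorted[2] = puq$o
  sorted[3] = q$opu
  sorted[4] = uq$op
sorted[4] = uq$op

Answer: uq$op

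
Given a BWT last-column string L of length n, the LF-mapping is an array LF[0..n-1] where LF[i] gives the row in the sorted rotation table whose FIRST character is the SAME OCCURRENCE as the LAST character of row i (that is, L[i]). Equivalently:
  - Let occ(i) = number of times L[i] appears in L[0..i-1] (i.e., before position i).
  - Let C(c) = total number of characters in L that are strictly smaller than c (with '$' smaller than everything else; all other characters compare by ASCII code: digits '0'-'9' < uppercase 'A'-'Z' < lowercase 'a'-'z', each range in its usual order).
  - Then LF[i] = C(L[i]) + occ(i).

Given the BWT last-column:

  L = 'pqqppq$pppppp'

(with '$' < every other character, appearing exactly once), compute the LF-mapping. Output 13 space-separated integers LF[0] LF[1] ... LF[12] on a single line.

Char counts: '$':1, 'p':9, 'q':3
C (first-col start): C('$')=0, C('p')=1, C('q')=10
L[0]='p': occ=0, LF[0]=C('p')+0=1+0=1
L[1]='q': occ=0, LF[1]=C('q')+0=10+0=10
L[2]='q': occ=1, LF[2]=C('q')+1=10+1=11
L[3]='p': occ=1, LF[3]=C('p')+1=1+1=2
L[4]='p': occ=2, LF[4]=C('p')+2=1+2=3
L[5]='q': occ=2, LF[5]=C('q')+2=10+2=12
L[6]='$': occ=0, LF[6]=C('$')+0=0+0=0
L[7]='p': occ=3, LF[7]=C('p')+3=1+3=4
L[8]='p': occ=4, LF[8]=C('p')+4=1+4=5
L[9]='p': occ=5, LF[9]=C('p')+5=1+5=6
L[10]='p': occ=6, LF[10]=C('p')+6=1+6=7
L[11]='p': occ=7, LF[11]=C('p')+7=1+7=8
L[12]='p': occ=8, LF[12]=C('p')+8=1+8=9

Answer: 1 10 11 2 3 12 0 4 5 6 7 8 9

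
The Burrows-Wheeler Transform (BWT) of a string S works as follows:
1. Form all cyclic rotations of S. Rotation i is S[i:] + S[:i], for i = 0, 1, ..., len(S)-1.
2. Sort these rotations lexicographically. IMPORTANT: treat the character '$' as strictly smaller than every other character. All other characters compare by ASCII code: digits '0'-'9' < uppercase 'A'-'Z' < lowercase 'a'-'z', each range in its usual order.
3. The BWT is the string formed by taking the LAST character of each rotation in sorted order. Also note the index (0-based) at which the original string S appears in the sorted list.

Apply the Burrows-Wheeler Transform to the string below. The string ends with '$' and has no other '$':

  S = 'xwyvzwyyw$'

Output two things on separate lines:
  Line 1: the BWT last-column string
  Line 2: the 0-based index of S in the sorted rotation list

Answer: wyyxz$wywv
5

Derivation:
All 10 rotations (rotation i = S[i:]+S[:i]):
  rot[0] = xwyvzwyyw$
  rot[1] = wyvzwyyw$x
  rot[2] = yvzwyyw$xw
  rot[3] = vzwyyw$xwy
  rot[4] = zwyyw$xwyv
  rot[5] = wyyw$xwyvz
  rot[6] = yyw$xwyvzw
  rot[7] = yw$xwyvzwy
  rot[8] = w$xwyvzwyy
  rot[9] = $xwyvzwyyw
Sorted (with $ < everything):
  sorted[0] = $xwyvzwyyw  (last char: 'w')
  sorted[1] = vzwyyw$xwy  (last char: 'y')
  sorted[2] = w$xwyvzwyy  (last char: 'y')
  sorted[3] = wyvzwyyw$x  (last char: 'x')
  sorted[4] = wyyw$xwyvz  (last char: 'z')
  sorted[5] = xwyvzwyyw$  (last char: '$')
  sorted[6] = yvzwyyw$xw  (last char: 'w')
  sorted[7] = yw$xwyvzwy  (last char: 'y')
  sorted[8] = yyw$xwyvzw  (last char: 'w')
  sorted[9] = zwyyw$xwyv  (last char: 'v')
Last column: wyyxz$wywv
Original string S is at sorted index 5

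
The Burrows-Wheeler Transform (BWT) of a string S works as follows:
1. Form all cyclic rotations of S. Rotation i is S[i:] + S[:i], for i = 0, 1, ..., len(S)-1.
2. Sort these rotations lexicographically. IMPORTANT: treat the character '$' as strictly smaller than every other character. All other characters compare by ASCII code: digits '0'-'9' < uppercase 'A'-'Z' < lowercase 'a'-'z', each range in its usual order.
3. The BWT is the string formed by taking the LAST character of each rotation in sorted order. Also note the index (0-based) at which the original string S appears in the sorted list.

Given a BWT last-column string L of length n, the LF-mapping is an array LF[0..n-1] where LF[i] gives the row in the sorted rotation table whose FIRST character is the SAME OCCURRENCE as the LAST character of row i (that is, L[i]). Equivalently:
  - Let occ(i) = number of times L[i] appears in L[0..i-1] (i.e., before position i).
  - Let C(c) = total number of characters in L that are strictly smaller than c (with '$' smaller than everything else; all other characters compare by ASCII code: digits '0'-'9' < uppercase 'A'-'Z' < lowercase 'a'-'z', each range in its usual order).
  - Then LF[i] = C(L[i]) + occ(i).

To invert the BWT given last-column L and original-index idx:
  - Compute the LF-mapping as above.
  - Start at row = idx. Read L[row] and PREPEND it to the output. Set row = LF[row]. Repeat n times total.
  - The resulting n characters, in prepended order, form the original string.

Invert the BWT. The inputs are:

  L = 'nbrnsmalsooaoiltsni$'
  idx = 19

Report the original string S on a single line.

LF mapping: 9 3 15 10 16 8 1 6 17 12 13 2 14 4 7 19 18 11 5 0
Walk LF starting at row 19, prepending L[row]:
  step 1: row=19, L[19]='$', prepend. Next row=LF[19]=0
  step 2: row=0, L[0]='n', prepend. Next row=LF[0]=9
  step 3: row=9, L[9]='o', prepend. Next row=LF[9]=12
  step 4: row=12, L[12]='o', prepend. Next row=LF[12]=14
  step 5: row=14, L[14]='l', prepend. Next row=LF[14]=7
  step 6: row=7, L[7]='l', prepend. Next row=LF[7]=6
  step 7: row=6, L[6]='a', prepend. Next row=LF[6]=1
  step 8: row=1, L[1]='b', prepend. Next row=LF[1]=3
  step 9: row=3, L[3]='n', prepend. Next row=LF[3]=10
  step 10: row=10, L[10]='o', prepend. Next row=LF[10]=13
  step 11: row=13, L[13]='i', prepend. Next row=LF[13]=4
  step 12: row=4, L[4]='s', prepend. Next row=LF[4]=16
  step 13: row=16, L[16]='s', prepend. Next row=LF[16]=18
  step 14: row=18, L[18]='i', prepend. Next row=LF[18]=5
  step 15: row=5, L[5]='m', prepend. Next row=LF[5]=8
  step 16: row=8, L[8]='s', prepend. Next row=LF[8]=17
  step 17: row=17, L[17]='n', prepend. Next row=LF[17]=11
  step 18: row=11, L[11]='a', prepend. Next row=LF[11]=2
  step 19: row=2, L[2]='r', prepend. Next row=LF[2]=15
  step 20: row=15, L[15]='t', prepend. Next row=LF[15]=19
Reversed output: transmissionballoon$

Answer: transmissionballoon$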